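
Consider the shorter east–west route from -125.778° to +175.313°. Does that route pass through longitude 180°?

Yes

Naïve |175.313 − -125.778| = 301.091° > 180°, so the shorter arc goes the other way round — across 180°.
Signed shortest Δλ = ((175.313 − -125.778 + 180) mod 360) − 180 = -58.909°.
Going west by 58.909° from -125.778° passes through 180° before reaching +175.313°.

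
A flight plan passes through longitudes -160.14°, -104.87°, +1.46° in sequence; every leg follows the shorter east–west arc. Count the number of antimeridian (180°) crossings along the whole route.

Leg 1: -160.14° → -104.87°, shortest Δλ = 55.27° (east) — does not cross 180°.
Leg 2: -104.87° → +1.46°, shortest Δλ = 106.33° (east) — does not cross 180°.
Total crossings: 0.

0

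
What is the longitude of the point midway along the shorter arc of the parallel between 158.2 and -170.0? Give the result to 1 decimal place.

Signed shortest Δλ from +158.2° to -170.0° is +31.8°.
Midpoint longitude = +158.2° + (+31.8°)/2 = +158.2° + 15.9° = +174.1°.
(The naïve average (+158.2 + -170.0)/2 = -5.9° is on the wrong side of the globe.)

+174.1°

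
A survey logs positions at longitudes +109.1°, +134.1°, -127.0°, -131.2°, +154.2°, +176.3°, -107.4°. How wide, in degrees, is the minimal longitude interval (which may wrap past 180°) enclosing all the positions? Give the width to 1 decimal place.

143.5°

Sort the longitudes: -131.2°, -127.0°, -107.4°, +109.1°, +134.1°, +154.2°, +176.3°.
Eastward gaps between consecutive values (wrapping around): 4.2°, 19.6°, 216.5°, 25.0°, 20.1°, 22.1°, 52.5°.
Largest gap = 216.5° ⇒ minimal covering band is its complement: 360° − 216.5° = 143.5°.
Band runs from +109.1° eastward to -107.4°, crossing the antimeridian.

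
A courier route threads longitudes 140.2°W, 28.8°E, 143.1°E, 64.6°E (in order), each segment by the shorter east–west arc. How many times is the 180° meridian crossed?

0

Leg 1: -140.2° → +28.8°, shortest Δλ = 169.0° (east) — does not cross 180°.
Leg 2: +28.8° → +143.1°, shortest Δλ = 114.3° (east) — does not cross 180°.
Leg 3: +143.1° → +64.6°, shortest Δλ = -78.5° (west) — does not cross 180°.
Total crossings: 0.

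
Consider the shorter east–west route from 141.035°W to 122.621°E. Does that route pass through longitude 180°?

Naïve |122.621 − -141.035| = 263.656° > 180°, so the shorter arc goes the other way round — across 180°.
Signed shortest Δλ = ((122.621 − -141.035 + 180) mod 360) − 180 = -96.344°.
Going west by 96.344° from -141.035° passes through 180° before reaching +122.621°.

Yes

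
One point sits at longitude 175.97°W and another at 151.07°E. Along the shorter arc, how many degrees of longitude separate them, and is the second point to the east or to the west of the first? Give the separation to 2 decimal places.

32.96° west

Raw difference: 151.07 − -175.97 = 327.04°.
Normalise into (−180°, 180°]: 327.04° − 360° = -32.96°.
Negative ⇒ the second point lies to the west; separation 32.96°.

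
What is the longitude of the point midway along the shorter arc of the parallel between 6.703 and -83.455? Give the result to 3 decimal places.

Signed shortest Δλ from +6.703° to -83.455° is -90.158°.
Midpoint longitude = +6.703° + (-90.158°)/2 = +6.703° − 45.079° = -38.376°.

-38.376°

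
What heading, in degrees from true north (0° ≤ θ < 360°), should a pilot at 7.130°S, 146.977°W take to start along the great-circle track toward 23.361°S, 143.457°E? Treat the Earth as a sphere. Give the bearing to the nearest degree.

248°

Δλ = 143.457 − -146.977 = 290.434°; wrapped into (−180°, 180°]: -69.566°.
θ = atan2( sin Δλ · cos φ₂ , cos φ₁ · sin φ₂ − sin φ₁ · cos φ₂ · cos Δλ )
  = atan2(-0.86026, -0.35367) = -112.349° → normalised to [0°, 360°): 247.651°.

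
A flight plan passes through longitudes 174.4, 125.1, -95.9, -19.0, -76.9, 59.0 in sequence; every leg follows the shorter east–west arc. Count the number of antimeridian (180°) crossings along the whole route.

1

Leg 1: +174.4° → +125.1°, shortest Δλ = -49.3° (west) — does not cross 180°.
Leg 2: +125.1° → -95.9°, shortest Δλ = 139.0° (east) — crosses 180°.
Leg 3: -95.9° → -19.0°, shortest Δλ = 76.9° (east) — does not cross 180°.
Leg 4: -19.0° → -76.9°, shortest Δλ = -57.9° (west) — does not cross 180°.
Leg 5: -76.9° → +59.0°, shortest Δλ = 135.9° (east) — does not cross 180°.
Total crossings: 1.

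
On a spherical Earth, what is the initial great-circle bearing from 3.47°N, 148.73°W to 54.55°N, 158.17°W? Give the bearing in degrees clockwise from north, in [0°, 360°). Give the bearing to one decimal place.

Δλ = -158.17 − -148.73 = -9.44°.
θ = atan2( sin Δλ · cos φ₂ , cos φ₁ · sin φ₂ − sin φ₁ · cos φ₂ · cos Δλ )
  = atan2(-0.09513, 0.77850) = -6.967° → normalised to [0°, 360°): 353.033°.

353.0°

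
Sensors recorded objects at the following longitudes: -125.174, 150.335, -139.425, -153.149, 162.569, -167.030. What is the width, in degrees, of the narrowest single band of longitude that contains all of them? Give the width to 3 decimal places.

84.491°

Sort the longitudes: -167.030°, -153.149°, -139.425°, -125.174°, +150.335°, +162.569°.
Eastward gaps between consecutive values (wrapping around): 13.881°, 13.724°, 14.251°, 275.509°, 12.234°, 30.401°.
Largest gap = 275.509° ⇒ minimal covering band is its complement: 360° − 275.509° = 84.491°.
Band runs from +150.335° eastward to -125.174°, crossing the antimeridian.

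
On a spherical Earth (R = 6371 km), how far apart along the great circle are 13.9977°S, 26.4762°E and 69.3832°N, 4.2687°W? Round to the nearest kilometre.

9579 km

Δλ = -4.2687 − 26.4762 = -30.7449°.
Δφ = 69.3832 − -13.9977 = 83.3809°.
a = sin²(Δφ/2) + cos φ₁ · cos φ₂ · sin²(Δλ/2) = 0.466376.
c = 2·atan2(√a, √(1−a)) = 1.50350 rad → d = 6371·c ≈ 9578.78 km.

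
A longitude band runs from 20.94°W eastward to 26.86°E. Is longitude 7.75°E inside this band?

Band width going east from -20.94° to +26.86°: ((26.86 − -20.94) mod 360) = 47.80°.
Offset of +7.75° east of the west edge: ((7.75 − -20.94) mod 360) = 28.69°.
28.69° ≤ 47.80° ⇒ inside.

Yes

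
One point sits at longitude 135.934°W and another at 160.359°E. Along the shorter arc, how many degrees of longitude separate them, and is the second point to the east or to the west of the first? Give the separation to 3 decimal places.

Raw difference: 160.359 − -135.934 = 296.293°.
Normalise into (−180°, 180°]: 296.293° − 360° = -63.707°.
Negative ⇒ the second point lies to the west; separation 63.707°.

63.707° west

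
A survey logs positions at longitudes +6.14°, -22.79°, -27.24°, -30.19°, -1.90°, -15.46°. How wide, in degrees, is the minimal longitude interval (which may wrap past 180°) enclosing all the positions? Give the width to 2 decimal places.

36.33°

Sort the longitudes: -30.19°, -27.24°, -22.79°, -15.46°, -1.90°, +6.14°.
Eastward gaps between consecutive values (wrapping around): 2.95°, 4.45°, 7.33°, 13.56°, 8.04°, 323.67°.
Largest gap = 323.67° ⇒ minimal covering band is its complement: 360° − 323.67° = 36.33°.
Band runs from -30.19° eastward to +6.14°.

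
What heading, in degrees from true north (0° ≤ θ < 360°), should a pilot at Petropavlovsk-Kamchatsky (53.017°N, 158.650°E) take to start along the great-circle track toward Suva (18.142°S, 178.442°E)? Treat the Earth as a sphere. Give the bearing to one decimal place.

Δλ = 178.442 − 158.650 = 19.792°.
θ = atan2( sin Δλ · cos φ₂ , cos φ₁ · sin φ₂ − sin φ₁ · cos φ₂ · cos Δλ )
  = atan2(0.32177, -0.90158) = 160.358° → normalised to [0°, 360°): 160.358°.

160.4°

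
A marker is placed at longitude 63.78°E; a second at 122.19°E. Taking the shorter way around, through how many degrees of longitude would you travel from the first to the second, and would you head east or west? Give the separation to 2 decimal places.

Raw difference: 122.19 − 63.78 = 58.41°.
Normalise into (−180°, 180°]: 58.41° stays 58.41°.
Positive ⇒ the second point lies to the east; separation 58.41°.

58.41° east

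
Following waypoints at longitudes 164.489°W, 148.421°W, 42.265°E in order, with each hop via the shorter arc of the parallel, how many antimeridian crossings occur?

Leg 1: -164.489° → -148.421°, shortest Δλ = 16.068° (east) — does not cross 180°.
Leg 2: -148.421° → +42.265°, shortest Δλ = -169.314° (west) — crosses 180°.
Total crossings: 1.

1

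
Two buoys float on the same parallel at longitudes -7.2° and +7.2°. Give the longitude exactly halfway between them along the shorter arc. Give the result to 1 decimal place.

+0.0°

Signed shortest Δλ from -7.2° to +7.2° is +14.4°.
Midpoint longitude = -7.2° + (+14.4°)/2 = -7.2° + 7.2° = +0.0°.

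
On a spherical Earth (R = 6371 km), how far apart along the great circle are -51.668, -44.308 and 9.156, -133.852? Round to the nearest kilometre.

10774 km

Δλ = -133.852 − -44.308 = -89.544°.
Δφ = 9.156 − -51.668 = 60.824°.
a = sin²(Δφ/2) + cos φ₁ · cos φ₂ · sin²(Δλ/2) = 0.559974.
c = 2·atan2(√a, √(1−a)) = 1.69103 rad → d = 6371·c ≈ 10773.57 km.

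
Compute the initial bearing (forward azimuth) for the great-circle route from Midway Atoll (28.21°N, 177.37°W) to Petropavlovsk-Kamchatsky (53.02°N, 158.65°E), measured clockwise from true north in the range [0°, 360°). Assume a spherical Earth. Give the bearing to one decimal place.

331.2°

Δλ = 158.65 − -177.37 = 336.02°; wrapped into (−180°, 180°]: -23.98°.
θ = atan2( sin Δλ · cos φ₂ , cos φ₁ · sin φ₂ − sin φ₁ · cos φ₂ · cos Δλ )
  = atan2(-0.24447, 0.44415) = -28.830° → normalised to [0°, 360°): 331.170°.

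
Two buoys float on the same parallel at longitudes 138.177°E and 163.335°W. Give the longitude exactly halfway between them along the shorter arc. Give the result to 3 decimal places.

167.421°E

Signed shortest Δλ from +138.177° to -163.335° is +58.488°.
Midpoint longitude = +138.177° + (+58.488°)/2 = +138.177° + 29.244° = +167.421°.
(The naïve average (+138.177 + -163.335)/2 = -12.579° is on the wrong side of the globe.)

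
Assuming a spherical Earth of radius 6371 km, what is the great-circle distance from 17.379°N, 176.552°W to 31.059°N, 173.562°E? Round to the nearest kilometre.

1820 km

Δλ = 173.562 − -176.552 = 350.114°; wrapped into (−180°, 180°]: -9.886°.
Δφ = 31.059 − 17.379 = 13.680°.
a = sin²(Δφ/2) + cos φ₁ · cos φ₂ · sin²(Δλ/2) = 0.020254.
c = 2·atan2(√a, √(1−a)) = 0.28560 rad → d = 6371·c ≈ 1819.56 km.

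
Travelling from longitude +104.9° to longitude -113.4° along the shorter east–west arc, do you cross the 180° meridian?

Naïve |-113.4 − 104.9| = 218.3° > 180°, so the shorter arc goes the other way round — across 180°.
Signed shortest Δλ = ((-113.4 − 104.9 + 180) mod 360) − 180 = 141.7°.
Going east by 141.7° from +104.9° passes through 180° before reaching -113.4°.

Yes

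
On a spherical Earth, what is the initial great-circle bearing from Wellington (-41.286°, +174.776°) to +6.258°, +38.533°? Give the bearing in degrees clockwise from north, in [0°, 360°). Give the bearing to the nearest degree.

Δλ = 38.533 − 174.776 = -136.243°.
θ = atan2( sin Δλ · cos φ₂ , cos φ₁ · sin φ₂ − sin φ₁ · cos φ₂ · cos Δλ )
  = atan2(-0.68748, -0.39182) = -119.681° → normalised to [0°, 360°): 240.319°.

240°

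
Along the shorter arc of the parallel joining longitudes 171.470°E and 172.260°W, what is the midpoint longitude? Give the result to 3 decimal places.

179.605°E

Signed shortest Δλ from +171.470° to -172.260° is +16.270°.
Midpoint longitude = +171.470° + (+16.270°)/2 = +171.470° + 8.135° = +179.605°.
(The naïve average (+171.470 + -172.260)/2 = -0.395° is on the wrong side of the globe.)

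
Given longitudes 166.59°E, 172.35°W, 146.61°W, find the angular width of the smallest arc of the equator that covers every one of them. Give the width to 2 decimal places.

46.80°

Sort the longitudes: -172.35°, -146.61°, +166.59°.
Eastward gaps between consecutive values (wrapping around): 25.74°, 313.20°, 21.06°.
Largest gap = 313.20° ⇒ minimal covering band is its complement: 360° − 313.20° = 46.80°.
Band runs from +166.59° eastward to -146.61°, crossing the antimeridian.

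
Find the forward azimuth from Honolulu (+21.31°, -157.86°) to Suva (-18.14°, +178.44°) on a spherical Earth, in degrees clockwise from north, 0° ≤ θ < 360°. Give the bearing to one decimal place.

212.2°

Δλ = 178.44 − -157.86 = 336.30°; wrapped into (−180°, 180°]: -23.70°.
θ = atan2( sin Δλ · cos φ₂ , cos φ₁ · sin φ₂ − sin φ₁ · cos φ₂ · cos Δλ )
  = atan2(-0.38197, -0.60628) = -147.788° → normalised to [0°, 360°): 212.212°.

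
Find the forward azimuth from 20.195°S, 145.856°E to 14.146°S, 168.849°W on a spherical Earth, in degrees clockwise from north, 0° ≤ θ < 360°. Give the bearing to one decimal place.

89.5°

Δλ = -168.849 − 145.856 = -314.705°; wrapped into (−180°, 180°]: 45.295°.
θ = atan2( sin Δλ · cos φ₂ , cos φ₁ · sin φ₂ − sin φ₁ · cos φ₂ · cos Δλ )
  = atan2(0.68919, 0.00611) = 89.492° → normalised to [0°, 360°): 89.492°.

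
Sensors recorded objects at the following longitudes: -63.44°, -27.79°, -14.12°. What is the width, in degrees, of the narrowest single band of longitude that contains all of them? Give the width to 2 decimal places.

49.32°

Sort the longitudes: -63.44°, -27.79°, -14.12°.
Eastward gaps between consecutive values (wrapping around): 35.65°, 13.67°, 310.68°.
Largest gap = 310.68° ⇒ minimal covering band is its complement: 360° − 310.68° = 49.32°.
Band runs from -63.44° eastward to -14.12°.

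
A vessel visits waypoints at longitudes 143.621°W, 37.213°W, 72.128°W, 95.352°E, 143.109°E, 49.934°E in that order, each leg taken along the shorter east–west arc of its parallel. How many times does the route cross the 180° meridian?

Leg 1: -143.621° → -37.213°, shortest Δλ = 106.408° (east) — does not cross 180°.
Leg 2: -37.213° → -72.128°, shortest Δλ = -34.915° (west) — does not cross 180°.
Leg 3: -72.128° → +95.352°, shortest Δλ = 167.48° (east) — does not cross 180°.
Leg 4: +95.352° → +143.109°, shortest Δλ = 47.757° (east) — does not cross 180°.
Leg 5: +143.109° → +49.934°, shortest Δλ = -93.175° (west) — does not cross 180°.
Total crossings: 0.

0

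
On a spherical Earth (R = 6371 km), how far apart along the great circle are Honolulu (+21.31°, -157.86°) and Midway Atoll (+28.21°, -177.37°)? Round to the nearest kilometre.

2111 km

Δλ = -177.37 − -157.86 = -19.51°.
Δφ = 28.21 − 21.31 = 6.90°.
a = sin²(Δφ/2) + cos φ₁ · cos φ₂ · sin²(Δλ/2) = 0.027190.
c = 2·atan2(√a, √(1−a)) = 0.33130 rad → d = 6371·c ≈ 2110.72 km.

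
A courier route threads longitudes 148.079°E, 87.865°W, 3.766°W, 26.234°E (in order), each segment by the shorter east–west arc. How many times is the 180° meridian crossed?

1

Leg 1: +148.079° → -87.865°, shortest Δλ = 124.056° (east) — crosses 180°.
Leg 2: -87.865° → -3.766°, shortest Δλ = 84.099° (east) — does not cross 180°.
Leg 3: -3.766° → +26.234°, shortest Δλ = 30.0° (east) — does not cross 180°.
Total crossings: 1.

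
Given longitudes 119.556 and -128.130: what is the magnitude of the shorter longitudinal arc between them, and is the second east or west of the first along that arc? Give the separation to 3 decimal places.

112.314° east

Raw difference: -128.130 − 119.556 = -247.686°.
Normalise into (−180°, 180°]: -247.686° + 360° = 112.314°.
Positive ⇒ the second point lies to the east; separation 112.314°.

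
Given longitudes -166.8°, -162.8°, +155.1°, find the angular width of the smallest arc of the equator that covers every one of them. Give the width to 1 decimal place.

Sort the longitudes: -166.8°, -162.8°, +155.1°.
Eastward gaps between consecutive values (wrapping around): 4.0°, 317.9°, 38.1°.
Largest gap = 317.9° ⇒ minimal covering band is its complement: 360° − 317.9° = 42.1°.
Band runs from +155.1° eastward to -162.8°, crossing the antimeridian.

42.1°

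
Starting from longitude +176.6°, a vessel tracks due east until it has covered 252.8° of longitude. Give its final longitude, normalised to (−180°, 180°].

+69.4°

Start at +176.6°; shift +252.8° → +429.4°.
+429.4° lies outside (−180°, 180°]; subtract 360° → +69.4°.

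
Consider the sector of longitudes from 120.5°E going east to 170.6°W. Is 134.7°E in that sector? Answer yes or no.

Band width going east from +120.5° to -170.6°: ((-170.6 − 120.5) mod 360) = 68.9°.
Offset of +134.7° east of the west edge: ((134.7 − 120.5) mod 360) = 14.2°.
14.2° ≤ 68.9° ⇒ inside.

Yes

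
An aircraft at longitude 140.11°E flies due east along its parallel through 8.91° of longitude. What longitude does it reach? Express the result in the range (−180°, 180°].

Start at +140.11°; shift +8.91° → +149.02°.
+149.02° already lies in (−180°, 180°].

149.02°E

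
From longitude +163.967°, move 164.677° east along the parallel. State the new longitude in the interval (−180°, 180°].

Start at +163.967°; shift +164.677° → +328.644°.
+328.644° lies outside (−180°, 180°]; subtract 360° → -31.356°.

-31.356°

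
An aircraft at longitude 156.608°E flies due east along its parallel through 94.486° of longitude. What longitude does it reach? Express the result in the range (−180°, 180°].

Start at +156.608°; shift +94.486° → +251.094°.
+251.094° lies outside (−180°, 180°]; subtract 360° → -108.906°.

108.906°W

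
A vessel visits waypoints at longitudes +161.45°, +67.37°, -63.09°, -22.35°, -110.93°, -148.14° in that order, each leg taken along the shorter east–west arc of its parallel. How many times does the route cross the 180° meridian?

0

Leg 1: +161.45° → +67.37°, shortest Δλ = -94.08° (west) — does not cross 180°.
Leg 2: +67.37° → -63.09°, shortest Δλ = -130.46° (west) — does not cross 180°.
Leg 3: -63.09° → -22.35°, shortest Δλ = 40.74° (east) — does not cross 180°.
Leg 4: -22.35° → -110.93°, shortest Δλ = -88.58° (west) — does not cross 180°.
Leg 5: -110.93° → -148.14°, shortest Δλ = -37.21° (west) — does not cross 180°.
Total crossings: 0.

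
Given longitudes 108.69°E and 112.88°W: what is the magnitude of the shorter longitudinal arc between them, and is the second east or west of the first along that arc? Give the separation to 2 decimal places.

138.43° east

Raw difference: -112.88 − 108.69 = -221.57°.
Normalise into (−180°, 180°]: -221.57° + 360° = 138.43°.
Positive ⇒ the second point lies to the east; separation 138.43°.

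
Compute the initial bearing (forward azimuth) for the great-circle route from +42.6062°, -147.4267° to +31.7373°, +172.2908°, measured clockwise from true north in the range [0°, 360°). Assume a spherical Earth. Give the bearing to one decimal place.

264.6°

Δλ = 172.2908 − -147.4267 = 319.7175°; wrapped into (−180°, 180°]: -40.2825°.
θ = atan2( sin Δλ · cos φ₂ , cos φ₁ · sin φ₂ − sin φ₁ · cos φ₂ · cos Δλ )
  = atan2(-0.54988, -0.05204) = -95.406° → normalised to [0°, 360°): 264.594°.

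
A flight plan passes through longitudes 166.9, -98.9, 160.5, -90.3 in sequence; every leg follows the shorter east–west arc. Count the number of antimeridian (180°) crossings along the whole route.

3

Leg 1: +166.9° → -98.9°, shortest Δλ = 94.2° (east) — crosses 180°.
Leg 2: -98.9° → +160.5°, shortest Δλ = -100.6° (west) — crosses 180°.
Leg 3: +160.5° → -90.3°, shortest Δλ = 109.2° (east) — crosses 180°.
Total crossings: 3.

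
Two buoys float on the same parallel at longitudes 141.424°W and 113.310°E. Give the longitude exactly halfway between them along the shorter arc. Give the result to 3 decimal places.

165.943°E

Signed shortest Δλ from -141.424° to +113.310° is -105.266°.
Midpoint longitude = -141.424° + (-105.266°)/2 = -141.424° − 52.633° = -194.057°.
Normalise into (−180°, 180°]: +165.943°.
(The naïve average (-141.424 + +113.310)/2 = -14.057° is on the wrong side of the globe.)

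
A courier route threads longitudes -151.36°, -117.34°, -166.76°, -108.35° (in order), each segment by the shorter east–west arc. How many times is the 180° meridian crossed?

0

Leg 1: -151.36° → -117.34°, shortest Δλ = 34.02° (east) — does not cross 180°.
Leg 2: -117.34° → -166.76°, shortest Δλ = -49.42° (west) — does not cross 180°.
Leg 3: -166.76° → -108.35°, shortest Δλ = 58.41° (east) — does not cross 180°.
Total crossings: 0.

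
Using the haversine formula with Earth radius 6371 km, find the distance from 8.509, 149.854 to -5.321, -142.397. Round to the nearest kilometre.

7667 km

Δλ = -142.397 − 149.854 = -292.251°; wrapped into (−180°, 180°]: 67.749°.
Δφ = -5.321 − 8.509 = -13.830°.
a = sin²(Δφ/2) + cos φ₁ · cos φ₂ · sin²(Δλ/2) = 0.320419.
c = 2·atan2(√a, √(1−a)) = 1.20343 rad → d = 6371·c ≈ 7667.04 km.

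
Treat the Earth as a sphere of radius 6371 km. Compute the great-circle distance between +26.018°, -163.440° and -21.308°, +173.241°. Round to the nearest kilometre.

Δλ = 173.241 − -163.440 = 336.681°; wrapped into (−180°, 180°]: -23.319°.
Δφ = -21.308 − 26.018 = -47.326°.
a = sin²(Δφ/2) + cos φ₁ · cos φ₂ · sin²(Δλ/2) = 0.195281.
c = 2·atan2(√a, √(1−a)) = 0.91545 rad → d = 6371·c ≈ 5832.30 km.

5832 km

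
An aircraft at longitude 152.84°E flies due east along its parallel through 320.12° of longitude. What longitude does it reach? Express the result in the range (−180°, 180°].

112.96°E

Start at +152.84°; shift +320.12° → +472.96°.
+472.96° lies outside (−180°, 180°]; subtract 360° → +112.96°.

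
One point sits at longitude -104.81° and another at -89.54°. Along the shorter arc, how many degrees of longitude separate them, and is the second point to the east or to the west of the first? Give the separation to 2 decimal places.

Raw difference: -89.54 − -104.81 = 15.27°.
Normalise into (−180°, 180°]: 15.27° stays 15.27°.
Positive ⇒ the second point lies to the east; separation 15.27°.

15.27° east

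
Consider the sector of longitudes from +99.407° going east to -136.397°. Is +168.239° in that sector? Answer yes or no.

Yes

Band width going east from +99.407° to -136.397°: ((-136.397 − 99.407) mod 360) = 124.196°.
Offset of +168.239° east of the west edge: ((168.239 − 99.407) mod 360) = 68.832°.
68.832° ≤ 124.196° ⇒ inside.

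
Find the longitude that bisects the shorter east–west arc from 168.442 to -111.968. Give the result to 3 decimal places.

-151.763°

Signed shortest Δλ from +168.442° to -111.968° is +79.590°.
Midpoint longitude = +168.442° + (+79.590°)/2 = +168.442° + 39.795° = +208.237°.
Normalise into (−180°, 180°]: -151.763°.
(The naïve average (+168.442 + -111.968)/2 = 28.237° is on the wrong side of the globe.)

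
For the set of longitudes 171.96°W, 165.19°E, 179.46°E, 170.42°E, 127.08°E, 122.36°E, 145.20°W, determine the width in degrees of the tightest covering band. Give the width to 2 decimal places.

92.44°

Sort the longitudes: -171.96°, -145.20°, +122.36°, +127.08°, +165.19°, +170.42°, +179.46°.
Eastward gaps between consecutive values (wrapping around): 26.76°, 267.56°, 4.72°, 38.11°, 5.23°, 9.04°, 8.58°.
Largest gap = 267.56° ⇒ minimal covering band is its complement: 360° − 267.56° = 92.44°.
Band runs from +122.36° eastward to -145.20°, crossing the antimeridian.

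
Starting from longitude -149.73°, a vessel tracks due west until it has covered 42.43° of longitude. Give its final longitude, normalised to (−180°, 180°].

+167.84°

Start at -149.73°; shift −42.43° → -192.16°.
-192.16° lies outside (−180°, 180°]; add 360° → +167.84°.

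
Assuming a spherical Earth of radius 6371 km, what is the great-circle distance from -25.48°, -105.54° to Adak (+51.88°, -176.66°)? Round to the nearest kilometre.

Δλ = -176.66 − -105.54 = -71.12°.
Δφ = 51.88 − -25.48 = 77.36°.
a = sin²(Δφ/2) + cos φ₁ · cos φ₂ · sin²(Δλ/2) = 0.579059.
c = 2·atan2(√a, √(1−a)) = 1.72958 rad → d = 6371·c ≈ 11019.16 km.

11019 km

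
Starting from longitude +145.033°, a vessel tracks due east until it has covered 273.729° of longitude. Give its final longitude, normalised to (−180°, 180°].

Start at +145.033°; shift +273.729° → +418.762°.
+418.762° lies outside (−180°, 180°]; subtract 360° → +58.762°.

+58.762°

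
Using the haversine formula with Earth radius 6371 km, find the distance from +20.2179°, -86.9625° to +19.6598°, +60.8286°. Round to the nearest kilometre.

Δλ = 60.8286 − -86.9625 = 147.7911°.
Δφ = 19.6598 − 20.2179 = -0.5581°.
a = sin²(Δφ/2) + cos φ₁ · cos φ₂ · sin²(Δλ/2) = 0.815713.
c = 2·atan2(√a, √(1−a)) = 2.25419 rad → d = 6371·c ≈ 14361.42 km.

14361 km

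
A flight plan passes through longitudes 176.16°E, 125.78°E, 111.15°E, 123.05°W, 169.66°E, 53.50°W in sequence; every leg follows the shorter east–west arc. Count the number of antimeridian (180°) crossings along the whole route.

3

Leg 1: +176.16° → +125.78°, shortest Δλ = -50.38° (west) — does not cross 180°.
Leg 2: +125.78° → +111.15°, shortest Δλ = -14.63° (west) — does not cross 180°.
Leg 3: +111.15° → -123.05°, shortest Δλ = 125.8° (east) — crosses 180°.
Leg 4: -123.05° → +169.66°, shortest Δλ = -67.29° (west) — crosses 180°.
Leg 5: +169.66° → -53.50°, shortest Δλ = 136.84° (east) — crosses 180°.
Total crossings: 3.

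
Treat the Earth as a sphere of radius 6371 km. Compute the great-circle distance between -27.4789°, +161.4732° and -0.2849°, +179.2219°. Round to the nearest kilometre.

3568 km

Δλ = 179.2219 − 161.4732 = 17.7487°.
Δφ = -0.2849 − -27.4789 = 27.1940°.
a = sin²(Δφ/2) + cos φ₁ · cos φ₂ · sin²(Δλ/2) = 0.076381.
c = 2·atan2(√a, √(1−a)) = 0.56003 rad → d = 6371·c ≈ 3567.97 km.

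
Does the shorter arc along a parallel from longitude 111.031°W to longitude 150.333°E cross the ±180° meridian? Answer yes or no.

Naïve |150.333 − -111.031| = 261.364° > 180°, so the shorter arc goes the other way round — across 180°.
Signed shortest Δλ = ((150.333 − -111.031 + 180) mod 360) − 180 = -98.636°.
Going west by 98.636° from -111.031° passes through 180° before reaching +150.333°.

Yes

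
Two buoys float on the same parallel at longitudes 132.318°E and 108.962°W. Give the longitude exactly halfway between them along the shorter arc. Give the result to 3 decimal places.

Signed shortest Δλ from +132.318° to -108.962° is +118.720°.
Midpoint longitude = +132.318° + (+118.720°)/2 = +132.318° + 59.360° = +191.678°.
Normalise into (−180°, 180°]: -168.322°.
(The naïve average (+132.318 + -108.962)/2 = 11.678° is on the wrong side of the globe.)

168.322°W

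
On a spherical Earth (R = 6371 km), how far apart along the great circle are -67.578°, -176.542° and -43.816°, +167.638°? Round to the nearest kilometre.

Δλ = 167.638 − -176.542 = 344.180°; wrapped into (−180°, 180°]: -15.820°.
Δφ = -43.816 − -67.578 = 23.762°.
a = sin²(Δφ/2) + cos φ₁ · cos φ₂ · sin²(Δλ/2) = 0.047599.
c = 2·atan2(√a, √(1−a)) = 0.43988 rad → d = 6371·c ≈ 2802.48 km.

2802 km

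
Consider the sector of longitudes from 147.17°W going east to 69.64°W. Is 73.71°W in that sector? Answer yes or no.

Band width going east from -147.17° to -69.64°: ((-69.64 − -147.17) mod 360) = 77.53°.
Offset of -73.71° east of the west edge: ((-73.71 − -147.17) mod 360) = 73.46°.
73.46° ≤ 77.53° ⇒ inside.

Yes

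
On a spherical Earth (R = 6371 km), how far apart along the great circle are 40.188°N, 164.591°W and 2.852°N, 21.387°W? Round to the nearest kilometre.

Δλ = -21.387 − -164.591 = 143.204°.
Δφ = 2.852 − 40.188 = -37.336°.
a = sin²(Δφ/2) + cos φ₁ · cos φ₂ · sin²(Δλ/2) = 0.789435.
c = 2·atan2(√a, √(1−a)) = 2.18814 rad → d = 6371·c ≈ 13940.63 km.

13941 km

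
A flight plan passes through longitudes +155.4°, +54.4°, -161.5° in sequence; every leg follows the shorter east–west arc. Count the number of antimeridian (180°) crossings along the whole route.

Leg 1: +155.4° → +54.4°, shortest Δλ = -101.0° (west) — does not cross 180°.
Leg 2: +54.4° → -161.5°, shortest Δλ = 144.1° (east) — crosses 180°.
Total crossings: 1.

1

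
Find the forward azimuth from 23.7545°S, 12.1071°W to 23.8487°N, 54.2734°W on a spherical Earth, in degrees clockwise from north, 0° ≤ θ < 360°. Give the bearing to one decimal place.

316.3°

Δλ = -54.2734 − -12.1071 = -42.1663°.
θ = atan2( sin Δλ · cos φ₂ , cos φ₁ · sin φ₂ − sin φ₁ · cos φ₂ · cos Δλ )
  = atan2(-0.61397, 0.64314) = -43.670° → normalised to [0°, 360°): 316.330°.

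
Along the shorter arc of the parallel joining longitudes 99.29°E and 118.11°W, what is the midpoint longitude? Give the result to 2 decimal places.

Signed shortest Δλ from +99.29° to -118.11° is +142.60°.
Midpoint longitude = +99.29° + (+142.60°)/2 = +99.29° + 71.30° = +170.59°.
(The naïve average (+99.29 + -118.11)/2 = -9.41° is on the wrong side of the globe.)

170.59°E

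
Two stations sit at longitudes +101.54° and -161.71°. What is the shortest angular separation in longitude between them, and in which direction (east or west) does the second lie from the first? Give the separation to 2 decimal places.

Raw difference: -161.71 − 101.54 = -263.25°.
Normalise into (−180°, 180°]: -263.25° + 360° = 96.75°.
Positive ⇒ the second point lies to the east; separation 96.75°.

96.75° east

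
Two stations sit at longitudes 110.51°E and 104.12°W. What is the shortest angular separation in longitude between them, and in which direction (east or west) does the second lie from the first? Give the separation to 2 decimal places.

145.37° east

Raw difference: -104.12 − 110.51 = -214.63°.
Normalise into (−180°, 180°]: -214.63° + 360° = 145.37°.
Positive ⇒ the second point lies to the east; separation 145.37°.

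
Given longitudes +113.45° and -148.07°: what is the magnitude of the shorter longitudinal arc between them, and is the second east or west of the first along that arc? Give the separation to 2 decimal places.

Raw difference: -148.07 − 113.45 = -261.52°.
Normalise into (−180°, 180°]: -261.52° + 360° = 98.48°.
Positive ⇒ the second point lies to the east; separation 98.48°.

98.48° east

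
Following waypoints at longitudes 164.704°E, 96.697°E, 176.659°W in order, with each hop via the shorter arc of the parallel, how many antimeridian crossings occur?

1

Leg 1: +164.704° → +96.697°, shortest Δλ = -68.007° (west) — does not cross 180°.
Leg 2: +96.697° → -176.659°, shortest Δλ = 86.644° (east) — crosses 180°.
Total crossings: 1.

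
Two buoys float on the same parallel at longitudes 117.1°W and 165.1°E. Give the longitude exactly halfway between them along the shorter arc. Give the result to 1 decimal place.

156.0°W

Signed shortest Δλ from -117.1° to +165.1° is -77.8°.
Midpoint longitude = -117.1° + (-77.8°)/2 = -117.1° − 38.9° = -156.0°.
(The naïve average (-117.1 + +165.1)/2 = 24.0° is on the wrong side of the globe.)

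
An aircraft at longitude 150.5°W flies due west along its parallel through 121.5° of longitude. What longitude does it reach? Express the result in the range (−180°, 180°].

88.0°E

Start at -150.5°; shift −121.5° → -272.0°.
-272.0° lies outside (−180°, 180°]; add 360° → +88.0°.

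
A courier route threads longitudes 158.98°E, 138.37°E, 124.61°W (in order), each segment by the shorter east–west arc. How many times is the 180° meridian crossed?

Leg 1: +158.98° → +138.37°, shortest Δλ = -20.61° (west) — does not cross 180°.
Leg 2: +138.37° → -124.61°, shortest Δλ = 97.02° (east) — crosses 180°.
Total crossings: 1.

1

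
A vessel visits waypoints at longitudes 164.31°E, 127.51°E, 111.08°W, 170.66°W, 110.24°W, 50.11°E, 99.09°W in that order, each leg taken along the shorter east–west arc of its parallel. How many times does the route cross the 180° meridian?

Leg 1: +164.31° → +127.51°, shortest Δλ = -36.8° (west) — does not cross 180°.
Leg 2: +127.51° → -111.08°, shortest Δλ = 121.41° (east) — crosses 180°.
Leg 3: -111.08° → -170.66°, shortest Δλ = -59.58° (west) — does not cross 180°.
Leg 4: -170.66° → -110.24°, shortest Δλ = 60.42° (east) — does not cross 180°.
Leg 5: -110.24° → +50.11°, shortest Δλ = 160.35° (east) — does not cross 180°.
Leg 6: +50.11° → -99.09°, shortest Δλ = -149.2° (west) — does not cross 180°.
Total crossings: 1.

1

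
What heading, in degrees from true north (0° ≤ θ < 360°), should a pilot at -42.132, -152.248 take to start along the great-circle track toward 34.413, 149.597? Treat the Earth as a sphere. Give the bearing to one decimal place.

Δλ = 149.597 − -152.248 = 301.845°; wrapped into (−180°, 180°]: -58.155°.
θ = atan2( sin Δλ · cos φ₂ , cos φ₁ · sin φ₂ − sin φ₁ · cos φ₂ · cos Δλ )
  = atan2(-0.70081, 0.71112) = -44.581° → normalised to [0°, 360°): 315.419°.

315.4°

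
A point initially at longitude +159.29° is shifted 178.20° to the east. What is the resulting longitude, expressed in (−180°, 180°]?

Start at +159.29°; shift +178.20° → +337.49°.
+337.49° lies outside (−180°, 180°]; subtract 360° → -22.51°.

-22.51°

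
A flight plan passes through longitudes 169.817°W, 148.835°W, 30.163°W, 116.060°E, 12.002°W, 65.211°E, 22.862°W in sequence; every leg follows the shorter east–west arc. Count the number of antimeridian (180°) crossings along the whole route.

0

Leg 1: -169.817° → -148.835°, shortest Δλ = 20.982° (east) — does not cross 180°.
Leg 2: -148.835° → -30.163°, shortest Δλ = 118.672° (east) — does not cross 180°.
Leg 3: -30.163° → +116.060°, shortest Δλ = 146.223° (east) — does not cross 180°.
Leg 4: +116.060° → -12.002°, shortest Δλ = -128.062° (west) — does not cross 180°.
Leg 5: -12.002° → +65.211°, shortest Δλ = 77.213° (east) — does not cross 180°.
Leg 6: +65.211° → -22.862°, shortest Δλ = -88.073° (west) — does not cross 180°.
Total crossings: 0.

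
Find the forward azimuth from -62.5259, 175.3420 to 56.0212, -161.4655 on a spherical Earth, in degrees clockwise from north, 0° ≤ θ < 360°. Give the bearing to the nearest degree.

15°

Δλ = -161.4655 − 175.3420 = -336.8075°; wrapped into (−180°, 180°]: 23.1925°.
θ = atan2( sin Δλ · cos φ₂ , cos φ₁ · sin φ₂ − sin φ₁ · cos φ₂ · cos Δλ )
  = atan2(0.22010, 0.83835) = 14.710° → normalised to [0°, 360°): 14.710°.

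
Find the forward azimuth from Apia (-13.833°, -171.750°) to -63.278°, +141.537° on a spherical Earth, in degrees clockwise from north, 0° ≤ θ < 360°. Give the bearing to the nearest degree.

202°

Δλ = 141.537 − -171.750 = 313.287°; wrapped into (−180°, 180°]: -46.713°.
θ = atan2( sin Δλ · cos φ₂ , cos φ₁ · sin φ₂ − sin φ₁ · cos φ₂ · cos Δλ )
  = atan2(-0.32732, -0.79358) = -157.586° → normalised to [0°, 360°): 202.414°.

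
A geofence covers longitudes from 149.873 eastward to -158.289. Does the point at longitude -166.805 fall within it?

Yes

Band width going east from +149.873° to -158.289°: ((-158.289 − 149.873) mod 360) = 51.838°.
Offset of -166.805° east of the west edge: ((-166.805 − 149.873) mod 360) = 43.322°.
43.322° ≤ 51.838° ⇒ inside.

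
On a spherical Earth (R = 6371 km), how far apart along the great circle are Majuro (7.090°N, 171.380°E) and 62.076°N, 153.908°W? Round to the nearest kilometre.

Δλ = -153.908 − 171.380 = -325.288°; wrapped into (−180°, 180°]: 34.712°.
Δφ = 62.076 − 7.090 = 54.986°.
a = sin²(Δφ/2) + cos φ₁ · cos φ₂ · sin²(Δλ/2) = 0.254466.
c = 2·atan2(√a, √(1−a)) = 1.05748 rad → d = 6371·c ≈ 6737.21 km.

6737 km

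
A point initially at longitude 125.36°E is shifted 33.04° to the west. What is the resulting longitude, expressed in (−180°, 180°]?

92.32°E

Start at +125.36°; shift −33.04° → +92.32°.
+92.32° already lies in (−180°, 180°].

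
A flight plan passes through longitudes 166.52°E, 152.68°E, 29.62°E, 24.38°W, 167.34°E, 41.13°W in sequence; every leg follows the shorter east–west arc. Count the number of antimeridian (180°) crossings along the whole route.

Leg 1: +166.52° → +152.68°, shortest Δλ = -13.84° (west) — does not cross 180°.
Leg 2: +152.68° → +29.62°, shortest Δλ = -123.06° (west) — does not cross 180°.
Leg 3: +29.62° → -24.38°, shortest Δλ = -54.0° (west) — does not cross 180°.
Leg 4: -24.38° → +167.34°, shortest Δλ = -168.28° (west) — crosses 180°.
Leg 5: +167.34° → -41.13°, shortest Δλ = 151.53° (east) — crosses 180°.
Total crossings: 2.

2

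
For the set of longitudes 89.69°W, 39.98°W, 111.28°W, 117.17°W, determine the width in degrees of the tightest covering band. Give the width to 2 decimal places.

Sort the longitudes: -117.17°, -111.28°, -89.69°, -39.98°.
Eastward gaps between consecutive values (wrapping around): 5.89°, 21.59°, 49.71°, 282.81°.
Largest gap = 282.81° ⇒ minimal covering band is its complement: 360° − 282.81° = 77.19°.
Band runs from -117.17° eastward to -39.98°.

77.19°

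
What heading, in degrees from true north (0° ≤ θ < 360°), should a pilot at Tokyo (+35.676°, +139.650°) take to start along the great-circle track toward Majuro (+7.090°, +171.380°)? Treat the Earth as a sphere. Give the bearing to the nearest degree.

Δλ = 171.380 − 139.650 = 31.730°.
θ = atan2( sin Δλ · cos φ₂ , cos φ₁ · sin φ₂ − sin φ₁ · cos φ₂ · cos Δλ )
  = atan2(0.52190, -0.39198) = 126.909° → normalised to [0°, 360°): 126.909°.

127°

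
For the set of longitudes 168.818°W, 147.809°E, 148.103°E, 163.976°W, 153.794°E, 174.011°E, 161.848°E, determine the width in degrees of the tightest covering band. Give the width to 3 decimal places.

Sort the longitudes: -168.818°, -163.976°, +147.809°, +148.103°, +153.794°, +161.848°, +174.011°.
Eastward gaps between consecutive values (wrapping around): 4.842°, 311.785°, 0.294°, 5.691°, 8.054°, 12.163°, 17.171°.
Largest gap = 311.785° ⇒ minimal covering band is its complement: 360° − 311.785° = 48.215°.
Band runs from +147.809° eastward to -163.976°, crossing the antimeridian.

48.215°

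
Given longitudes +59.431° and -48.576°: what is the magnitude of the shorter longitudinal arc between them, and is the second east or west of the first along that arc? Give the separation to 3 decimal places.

Raw difference: -48.576 − 59.431 = -108.007°.
Normalise into (−180°, 180°]: -108.007° stays -108.007°.
Negative ⇒ the second point lies to the west; separation 108.007°.

108.007° west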